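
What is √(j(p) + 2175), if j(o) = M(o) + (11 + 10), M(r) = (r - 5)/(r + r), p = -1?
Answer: √2199 ≈ 46.893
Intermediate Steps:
M(r) = (-5 + r)/(2*r) (M(r) = (-5 + r)/((2*r)) = (-5 + r)*(1/(2*r)) = (-5 + r)/(2*r))
j(o) = 21 + (-5 + o)/(2*o) (j(o) = (-5 + o)/(2*o) + (11 + 10) = (-5 + o)/(2*o) + 21 = 21 + (-5 + o)/(2*o))
√(j(p) + 2175) = √((½)*(-5 + 43*(-1))/(-1) + 2175) = √((½)*(-1)*(-5 - 43) + 2175) = √((½)*(-1)*(-48) + 2175) = √(24 + 2175) = √2199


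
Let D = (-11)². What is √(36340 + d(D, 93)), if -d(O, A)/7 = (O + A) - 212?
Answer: √36326 ≈ 190.59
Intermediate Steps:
D = 121
d(O, A) = 1484 - 7*A - 7*O (d(O, A) = -7*((O + A) - 212) = -7*((A + O) - 212) = -7*(-212 + A + O) = 1484 - 7*A - 7*O)
√(36340 + d(D, 93)) = √(36340 + (1484 - 7*93 - 7*121)) = √(36340 + (1484 - 651 - 847)) = √(36340 - 14) = √36326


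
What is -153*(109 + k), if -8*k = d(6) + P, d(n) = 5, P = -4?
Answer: -133263/8 ≈ -16658.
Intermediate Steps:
k = -1/8 (k = -(5 - 4)/8 = -1/8*1 = -1/8 ≈ -0.12500)
-153*(109 + k) = -153*(109 - 1/8) = -153*871/8 = -133263/8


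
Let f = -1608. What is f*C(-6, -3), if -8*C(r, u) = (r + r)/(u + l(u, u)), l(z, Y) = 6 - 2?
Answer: -2412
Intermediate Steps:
l(z, Y) = 4
C(r, u) = -r/(4*(4 + u)) (C(r, u) = -(r + r)/(8*(u + 4)) = -2*r/(8*(4 + u)) = -r/(4*(4 + u)))
f*C(-6, -3) = -(-1608)*(-6)/(16 + 4*(-3)) = -(-1608)*(-6)/(16 - 12) = -(-1608)*(-6)/4 = -1608*3/2 = -2412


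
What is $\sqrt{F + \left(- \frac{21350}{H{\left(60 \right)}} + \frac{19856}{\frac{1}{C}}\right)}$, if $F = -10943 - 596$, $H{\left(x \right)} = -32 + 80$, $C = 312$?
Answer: $\frac{\sqrt{890364702}}{12} \approx 2486.6$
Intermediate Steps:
$H{\left(x \right)} = 48$
$F = -11539$ ($F = -10943 - 596 = -11539$)
$\sqrt{F + \left(- \frac{21350}{H{\left(60 \right)}} + \frac{19856}{\frac{1}{C}}\right)} = \sqrt{-11539 + \left(- \frac{21350}{48} + \frac{19856}{\frac{1}{312}}\right)} = \sqrt{-11539 + \left(\left(-21350\right) \frac{1}{48} + 19856 \frac{1}{\frac{1}{312}}\right)} = \sqrt{-11539 + \left(- \frac{10675}{24} + 19856 \cdot 312\right)} = \sqrt{-11539 + \left(- \frac{10675}{24} + 6195072\right)} = \sqrt{-11539 + \frac{148671053}{24}} = \sqrt{\frac{148394117}{24}} = \frac{\sqrt{890364702}}{12}$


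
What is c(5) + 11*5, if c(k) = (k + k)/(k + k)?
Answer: 56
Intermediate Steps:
c(k) = 1 (c(k) = (2*k)/((2*k)) = (2*k)*(1/(2*k)) = 1)
c(5) + 11*5 = 1 + 11*5 = 1 + 55 = 56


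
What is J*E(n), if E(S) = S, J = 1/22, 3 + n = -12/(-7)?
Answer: -9/154 ≈ -0.058442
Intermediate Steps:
n = -9/7 (n = -3 - 12/(-7) = -3 - 12*(-⅐) = -3 + 12/7 = -9/7 ≈ -1.2857)
J = 1/22 ≈ 0.045455
J*E(n) = (1/22)*(-9/7) = -9/154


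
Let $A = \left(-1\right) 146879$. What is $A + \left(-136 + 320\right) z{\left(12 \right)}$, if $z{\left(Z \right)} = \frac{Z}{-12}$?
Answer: $-147063$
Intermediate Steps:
$z{\left(Z \right)} = - \frac{Z}{12}$ ($z{\left(Z \right)} = Z \left(- \frac{1}{12}\right) = - \frac{Z}{12}$)
$A = -146879$
$A + \left(-136 + 320\right) z{\left(12 \right)} = -146879 + \left(-136 + 320\right) \left(\left(- \frac{1}{12}\right) 12\right) = -146879 + 184 \left(-1\right) = -146879 - 184 = -147063$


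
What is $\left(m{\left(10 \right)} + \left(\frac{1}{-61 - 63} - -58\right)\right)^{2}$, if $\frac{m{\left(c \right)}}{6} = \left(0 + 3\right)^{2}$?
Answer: $\frac{192848769}{15376} \approx 12542.0$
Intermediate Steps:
$m{\left(c \right)} = 54$ ($m{\left(c \right)} = 6 \left(0 + 3\right)^{2} = 6 \cdot 3^{2} = 6 \cdot 9 = 54$)
$\left(m{\left(10 \right)} + \left(\frac{1}{-61 - 63} - -58\right)\right)^{2} = \left(54 + \left(\frac{1}{-61 - 63} - -58\right)\right)^{2} = \left(54 + \left(\frac{1}{-124} + 58\right)\right)^{2} = \left(54 + \left(- \frac{1}{124} + 58\right)\right)^{2} = \left(54 + \frac{7191}{124}\right)^{2} = \left(\frac{13887}{124}\right)^{2} = \frac{192848769}{15376}$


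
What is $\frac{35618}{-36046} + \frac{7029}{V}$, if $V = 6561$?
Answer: $\frac{1093202}{13138767} \approx 0.083204$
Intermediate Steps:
$\frac{35618}{-36046} + \frac{7029}{V} = \frac{35618}{-36046} + \frac{7029}{6561} = 35618 \left(- \frac{1}{36046}\right) + 7029 \cdot \frac{1}{6561} = - \frac{17809}{18023} + \frac{781}{729} = \frac{1093202}{13138767}$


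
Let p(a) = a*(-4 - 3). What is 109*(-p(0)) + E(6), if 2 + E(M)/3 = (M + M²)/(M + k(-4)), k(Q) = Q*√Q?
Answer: 39/25 + 252*I/25 ≈ 1.56 + 10.08*I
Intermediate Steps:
k(Q) = Q^(3/2)
p(a) = -7*a (p(a) = a*(-7) = -7*a)
E(M) = -6 + 3*(M + M²)/(M - 8*I) (E(M) = -6 + 3*((M + M²)/(M + (-4)^(3/2))) = -6 + 3*((M + M²)/(M - 8*I)) = -6 + 3*(M + M²)/(M - 8*I))
109*(-p(0)) + E(6) = 109*(-(-7)*0) + 3*(6² - 1*6 + 16*I)/(6 - 8*I) = 109*(-1*0) + 3*((6 + 8*I)/100)*(36 - 6 + 16*I) = 109*0 + 3*((6 + 8*I)/100)*(30 + 16*I) = 0 + 3*(6 + 8*I)*(30 + 16*I)/100 = 3*(6 + 8*I)*(30 + 16*I)/100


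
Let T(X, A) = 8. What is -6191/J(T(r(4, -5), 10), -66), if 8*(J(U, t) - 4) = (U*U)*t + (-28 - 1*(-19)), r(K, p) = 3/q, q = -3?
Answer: 49528/4201 ≈ 11.790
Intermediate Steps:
r(K, p) = -1 (r(K, p) = 3/(-3) = 3*(-1/3) = -1)
J(U, t) = 23/8 + t*U**2/8 (J(U, t) = 4 + ((U*U)*t + (-28 - 1*(-19)))/8 = 4 + (U**2*t + (-28 + 19))/8 = 4 + (t*U**2 - 9)/8 = 4 + (-9 + t*U**2)/8 = 4 + (-9/8 + t*U**2/8) = 23/8 + t*U**2/8)
-6191/J(T(r(4, -5), 10), -66) = -6191/(23/8 + (1/8)*(-66)*8**2) = -6191/(23/8 + (1/8)*(-66)*64) = -6191/(23/8 - 528) = -6191/(-4201/8) = -6191*(-8/4201) = 49528/4201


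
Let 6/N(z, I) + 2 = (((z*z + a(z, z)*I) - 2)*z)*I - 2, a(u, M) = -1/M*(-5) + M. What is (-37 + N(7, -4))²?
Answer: 7912969/5776 ≈ 1370.0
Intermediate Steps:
a(u, M) = M + 5/M (a(u, M) = 5/M + M = M + 5/M)
N(z, I) = 6/(-4 + I*z*(-2 + z² + I*(z + 5/z))) (N(z, I) = 6/(-2 + ((((z*z + (z + 5/z)*I) - 2)*z)*I - 2)) = 6/(-2 + ((((z² + I*(z + 5/z)) - 2)*z)*I - 2)) = 6/(-2 + (((-2 + z² + I*(z + 5/z))*z)*I - 2)) = 6/(-2 + ((z*(-2 + z² + I*(z + 5/z)))*I - 2)) = 6/(-2 + (I*z*(-2 + z² + I*(z + 5/z)) - 2)) = 6/(-2 + (-2 + I*z*(-2 + z² + I*(z + 5/z)))) = 6/(-4 + I*z*(-2 + z² + I*(z + 5/z))))
(-37 + N(7, -4))² = (-37 + 6/(-4 - 4*7³ + (-4)²*(5 + 7²) - 2*(-4)*7))² = (-37 + 6/(-4 - 4*343 + 16*(5 + 49) + 56))² = (-37 + 6/(-4 - 1372 + 16*54 + 56))² = (-37 + 6/(-4 - 1372 + 864 + 56))² = (-37 + 6/(-456))² = (-37 + 6*(-1/456))² = (-37 - 1/76)² = (-2813/76)² = 7912969/5776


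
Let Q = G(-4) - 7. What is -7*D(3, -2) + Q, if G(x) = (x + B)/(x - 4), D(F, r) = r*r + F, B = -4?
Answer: -55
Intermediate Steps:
D(F, r) = F + r² (D(F, r) = r² + F = F + r²)
G(x) = 1 (G(x) = (x - 4)/(x - 4) = (-4 + x)/(-4 + x) = 1)
Q = -6 (Q = 1 - 7 = -6)
-7*D(3, -2) + Q = -7*(3 + (-2)²) - 6 = -7*(3 + 4) - 6 = -7*7 - 6 = -49 - 6 = -55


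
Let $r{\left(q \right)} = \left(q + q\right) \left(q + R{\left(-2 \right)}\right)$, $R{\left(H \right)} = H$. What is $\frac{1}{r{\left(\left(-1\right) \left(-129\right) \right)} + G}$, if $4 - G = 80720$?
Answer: $- \frac{1}{47950} \approx -2.0855 \cdot 10^{-5}$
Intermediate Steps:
$G = -80716$ ($G = 4 - 80720 = -80716$)
$r{\left(q \right)} = 2 q \left(-2 + q\right)$ ($r{\left(q \right)} = \left(q + q\right) \left(q - 2\right) = 2 q \left(-2 + q\right)$)
$\frac{1}{r{\left(\left(-1\right) \left(-129\right) \right)} + G} = \frac{1}{2 \left(\left(-1\right) \left(-129\right)\right) \left(-2 - -129\right) - 80716} = \frac{1}{2 \cdot 129 \left(-2 + 129\right) - 80716} = \frac{1}{2 \cdot 129 \cdot 127 - 80716} = \frac{1}{32766 - 80716} = \frac{1}{-47950} = - \frac{1}{47950}$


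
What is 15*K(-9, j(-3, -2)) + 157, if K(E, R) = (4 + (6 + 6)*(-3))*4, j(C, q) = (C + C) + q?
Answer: -1763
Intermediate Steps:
j(C, q) = q + 2*C (j(C, q) = 2*C + q = q + 2*C)
K(E, R) = -128 (K(E, R) = (4 + 12*(-3))*4 = (4 - 36)*4 = -32*4 = -128)
15*K(-9, j(-3, -2)) + 157 = 15*(-128) + 157 = -1920 + 157 = -1763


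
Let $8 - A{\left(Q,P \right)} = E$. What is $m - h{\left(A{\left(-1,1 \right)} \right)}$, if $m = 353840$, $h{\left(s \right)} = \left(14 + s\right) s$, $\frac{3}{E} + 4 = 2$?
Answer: $\frac{1414467}{4} \approx 3.5362 \cdot 10^{5}$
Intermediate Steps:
$E = - \frac{3}{2}$ ($E = \frac{3}{-4 + 2} = \frac{3}{-2} = 3 \left(- \frac{1}{2}\right) = - \frac{3}{2} \approx -1.5$)
$A{\left(Q,P \right)} = \frac{19}{2}$ ($A{\left(Q,P \right)} = 8 - - \frac{3}{2} = 8 + \frac{3}{2} = \frac{19}{2}$)
$h{\left(s \right)} = s \left(14 + s\right)$
$m - h{\left(A{\left(-1,1 \right)} \right)} = 353840 - \frac{19 \left(14 + \frac{19}{2}\right)}{2} = 353840 - \frac{19}{2} \cdot \frac{47}{2} = 353840 - \frac{893}{4} = \frac{1414467}{4}$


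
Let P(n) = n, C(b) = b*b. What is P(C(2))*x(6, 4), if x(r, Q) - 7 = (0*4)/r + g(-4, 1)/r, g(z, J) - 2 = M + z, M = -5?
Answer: 70/3 ≈ 23.333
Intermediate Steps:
C(b) = b**2
g(z, J) = -3 + z (g(z, J) = 2 + (-5 + z) = -3 + z)
x(r, Q) = 7 - 7/r (x(r, Q) = 7 + ((0*4)/r + (-3 - 4)/r) = 7 + (0/r - 7/r) = 7 + (0 - 7/r) = 7 - 7/r)
P(C(2))*x(6, 4) = 2**2*(7 - 7/6) = 4*(7 - 7*1/6) = 4*(7 - 7/6) = 4*(35/6) = 70/3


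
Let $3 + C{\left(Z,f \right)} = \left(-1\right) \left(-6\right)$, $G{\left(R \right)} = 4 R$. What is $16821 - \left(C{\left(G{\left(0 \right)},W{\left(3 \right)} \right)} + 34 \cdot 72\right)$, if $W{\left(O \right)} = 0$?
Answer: $14370$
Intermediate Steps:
$C{\left(Z,f \right)} = 3$ ($C{\left(Z,f \right)} = -3 - -6 = -3 + 6 = 3$)
$16821 - \left(C{\left(G{\left(0 \right)},W{\left(3 \right)} \right)} + 34 \cdot 72\right) = 16821 - \left(3 + 34 \cdot 72\right) = 16821 - \left(3 + 2448\right) = 16821 - 2451 = 14370$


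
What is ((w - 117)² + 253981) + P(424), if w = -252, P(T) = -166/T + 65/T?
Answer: 165420107/424 ≈ 3.9014e+5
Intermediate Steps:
P(T) = -101/T
((w - 117)² + 253981) + P(424) = ((-252 - 117)² + 253981) - 101/424 = ((-369)² + 253981) - 101*1/424 = (136161 + 253981) - 101/424 = 390142 - 101/424 = 165420107/424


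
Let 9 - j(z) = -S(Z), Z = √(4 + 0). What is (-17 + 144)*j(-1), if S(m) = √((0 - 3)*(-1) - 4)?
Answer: 1143 + 127*I ≈ 1143.0 + 127.0*I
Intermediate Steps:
Z = 2 (Z = √4 = 2)
S(m) = I (S(m) = √(-3*(-1) - 4) = √(3 - 4) = √(-1) = I)
j(z) = 9 + I (j(z) = 9 - (-1)*I = 9 + I)
(-17 + 144)*j(-1) = (-17 + 144)*(9 + I) = 127*(9 + I) = 1143 + 127*I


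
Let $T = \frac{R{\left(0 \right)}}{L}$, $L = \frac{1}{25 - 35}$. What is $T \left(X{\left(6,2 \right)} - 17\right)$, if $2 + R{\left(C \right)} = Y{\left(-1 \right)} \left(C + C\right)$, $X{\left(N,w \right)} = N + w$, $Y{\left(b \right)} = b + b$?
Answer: $-180$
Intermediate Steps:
$Y{\left(b \right)} = 2 b$
$L = - \frac{1}{10}$ ($L = \frac{1}{-10} = - \frac{1}{10} \approx -0.1$)
$R{\left(C \right)} = -2 - 4 C$ ($R{\left(C \right)} = -2 + 2 \left(-1\right) \left(C + C\right) = -2 - 2 \cdot 2 C = -2 - 4 C$)
$T = 20$ ($T = \frac{-2 - 0}{- \frac{1}{10}} = \left(-2 + 0\right) \left(-10\right) = \left(-2\right) \left(-10\right) = 20$)
$T \left(X{\left(6,2 \right)} - 17\right) = 20 \left(\left(6 + 2\right) - 17\right) = 20 \left(8 - 17\right) = 20 \left(-9\right) = -180$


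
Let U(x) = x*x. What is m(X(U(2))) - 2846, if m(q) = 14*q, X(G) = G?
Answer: -2790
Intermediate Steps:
U(x) = x**2
m(X(U(2))) - 2846 = 14*2**2 - 2846 = 14*4 - 2846 = 56 - 2846 = -2790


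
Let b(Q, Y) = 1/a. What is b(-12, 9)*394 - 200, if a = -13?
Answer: -2994/13 ≈ -230.31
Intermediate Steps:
b(Q, Y) = -1/13 (b(Q, Y) = 1/(-13) = -1/13)
b(-12, 9)*394 - 200 = -1/13*394 - 200 = -394/13 - 200 = -2994/13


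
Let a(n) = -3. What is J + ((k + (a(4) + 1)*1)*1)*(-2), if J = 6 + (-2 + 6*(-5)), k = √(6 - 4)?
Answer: -22 - 2*√2 ≈ -24.828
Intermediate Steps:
k = √2 ≈ 1.4142
J = -26 (J = 6 + (-2 - 30) = 6 - 32 = -26)
J + ((k + (a(4) + 1)*1)*1)*(-2) = -26 + ((√2 + (-3 + 1)*1)*1)*(-2) = -26 + ((√2 - 2*1)*1)*(-2) = -26 + ((√2 - 2)*1)*(-2) = -26 + ((-2 + √2)*1)*(-2) = -26 + (-2 + √2)*(-2) = -26 + (4 - 2*√2) = -22 - 2*√2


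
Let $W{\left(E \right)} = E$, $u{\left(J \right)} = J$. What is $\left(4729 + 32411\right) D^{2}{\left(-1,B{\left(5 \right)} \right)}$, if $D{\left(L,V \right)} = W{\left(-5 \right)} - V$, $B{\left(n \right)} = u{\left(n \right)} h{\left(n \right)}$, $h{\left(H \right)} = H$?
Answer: $33426000$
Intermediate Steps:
$B{\left(n \right)} = n^{2}$ ($B{\left(n \right)} = n n = n^{2}$)
$D{\left(L,V \right)} = -5 - V$
$\left(4729 + 32411\right) D^{2}{\left(-1,B{\left(5 \right)} \right)} = \left(4729 + 32411\right) \left(-5 - 5^{2}\right)^{2} = 37140 \left(-5 - 25\right)^{2} = 37140 \left(-30\right)^{2} = 37140 \cdot 900 = 33426000$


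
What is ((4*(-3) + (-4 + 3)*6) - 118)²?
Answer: 18496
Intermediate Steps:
((4*(-3) + (-4 + 3)*6) - 118)² = ((-12 - 1*6) - 118)² = ((-12 - 6) - 118)² = (-18 - 118)² = (-136)² = 18496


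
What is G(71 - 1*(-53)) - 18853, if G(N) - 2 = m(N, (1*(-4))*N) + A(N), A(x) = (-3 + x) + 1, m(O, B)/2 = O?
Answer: -18481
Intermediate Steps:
m(O, B) = 2*O
A(x) = -2 + x
G(N) = 3*N (G(N) = 2 + (2*N + (-2 + N)) = 2 + (-2 + 3*N) = 3*N)
G(71 - 1*(-53)) - 18853 = 3*(71 - 1*(-53)) - 18853 = 3*(71 + 53) - 18853 = 3*124 - 18853 = 372 - 18853 = -18481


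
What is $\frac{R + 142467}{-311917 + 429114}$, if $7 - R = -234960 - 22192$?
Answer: $\frac{399626}{117197} \approx 3.4099$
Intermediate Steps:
$R = 257159$ ($R = 7 - \left(-234960 - 22192\right) = 7 - -257152 = 7 + 257152 = 257159$)
$\frac{R + 142467}{-311917 + 429114} = \frac{257159 + 142467}{-311917 + 429114} = \frac{399626}{117197}$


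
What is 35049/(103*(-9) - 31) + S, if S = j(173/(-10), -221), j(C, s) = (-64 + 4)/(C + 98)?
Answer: -9619781/257702 ≈ -37.329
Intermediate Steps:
j(C, s) = -60/(98 + C)
S = -200/269 (S = -60/(98 + 173/(-10)) = -60/(98 + 173*(-1/10)) = -60/(98 - 173/10) = -60/807/10 = -60*10/807 = -200/269 ≈ -0.74349)
35049/(103*(-9) - 31) + S = 35049/(103*(-9) - 31) - 200/269 = 35049/(-927 - 31) - 200/269 = 35049/(-958) - 200/269 = 35049*(-1/958) - 200/269 = -35049/958 - 200/269 = -9619781/257702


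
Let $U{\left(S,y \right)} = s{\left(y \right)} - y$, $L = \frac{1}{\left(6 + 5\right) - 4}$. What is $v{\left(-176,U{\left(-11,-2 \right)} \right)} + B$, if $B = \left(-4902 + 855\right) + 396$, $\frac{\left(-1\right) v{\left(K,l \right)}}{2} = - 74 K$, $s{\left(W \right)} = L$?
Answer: $-29699$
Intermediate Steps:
$L = \frac{1}{7}$ ($L = \frac{1}{11 - 4} = \frac{1}{7} \approx 0.14286$)
$s{\left(W \right)} = \frac{1}{7}$
$U{\left(S,y \right)} = \frac{1}{7} - y$
$v{\left(K,l \right)} = 148 K$ ($v{\left(K,l \right)} = - 2 \left(- 74 K\right) = 148 K$)
$B = -3651$ ($B = -4047 + 396 = -3651$)
$v{\left(-176,U{\left(-11,-2 \right)} \right)} + B = 148 \left(-176\right) - 3651 = -26048 - 3651 = -29699$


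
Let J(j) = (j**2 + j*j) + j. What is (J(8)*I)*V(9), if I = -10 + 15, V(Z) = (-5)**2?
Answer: 17000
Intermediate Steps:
V(Z) = 25
I = 5
J(j) = j + 2*j**2 (J(j) = (j**2 + j**2) + j = 2*j**2 + j = j + 2*j**2)
(J(8)*I)*V(9) = ((8*(1 + 2*8))*5)*25 = ((8*(1 + 16))*5)*25 = ((8*17)*5)*25 = (136*5)*25 = 680*25 = 17000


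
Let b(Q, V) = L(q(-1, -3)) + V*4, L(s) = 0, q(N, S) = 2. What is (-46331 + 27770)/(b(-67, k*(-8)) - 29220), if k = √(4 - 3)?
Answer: 18561/29252 ≈ 0.63452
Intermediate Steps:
k = 1 (k = √1 = 1)
b(Q, V) = 4*V (b(Q, V) = 0 + V*4 = 0 + 4*V = 4*V)
(-46331 + 27770)/(b(-67, k*(-8)) - 29220) = (-46331 + 27770)/(4*(1*(-8)) - 29220) = -18561/(4*(-8) - 29220) = -18561/(-32 - 29220) = -18561/(-29252) = -18561*(-1/29252) = 18561/29252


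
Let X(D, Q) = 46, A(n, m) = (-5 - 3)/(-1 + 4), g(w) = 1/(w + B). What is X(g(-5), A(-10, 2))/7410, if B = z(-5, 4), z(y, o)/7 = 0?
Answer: 23/3705 ≈ 0.0062078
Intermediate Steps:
z(y, o) = 0 (z(y, o) = 7*0 = 0)
B = 0
g(w) = 1/w (g(w) = 1/(w + 0) = 1/w)
A(n, m) = -8/3
X(g(-5), A(-10, 2))/7410 = 46/7410 = 46*(1/7410) = 23/3705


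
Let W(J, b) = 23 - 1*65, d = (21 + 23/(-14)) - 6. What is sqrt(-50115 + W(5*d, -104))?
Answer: 3*I*sqrt(5573) ≈ 223.96*I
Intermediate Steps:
d = 187/14 (d = (21 + 23*(-1/14)) - 6 = (21 - 23/14) - 6 = 271/14 - 6 = 187/14 ≈ 13.357)
W(J, b) = -42 (W(J, b) = 23 - 65 = -42)
sqrt(-50115 + W(5*d, -104)) = sqrt(-50115 - 42) = sqrt(-50157) = 3*I*sqrt(5573)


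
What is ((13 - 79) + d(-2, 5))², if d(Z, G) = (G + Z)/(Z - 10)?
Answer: 70225/16 ≈ 4389.1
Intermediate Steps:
d(Z, G) = (G + Z)/(-10 + Z)
((13 - 79) + d(-2, 5))² = ((13 - 79) + (5 - 2)/(-10 - 2))² = (-66 + 3/(-12))² = (-66 - 1/12*3)² = (-66 - ¼)² = (-265/4)² = 70225/16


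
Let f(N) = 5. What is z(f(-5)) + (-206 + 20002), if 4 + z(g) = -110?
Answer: 19682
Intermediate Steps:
z(g) = -114 (z(g) = -4 - 110 = -114)
z(f(-5)) + (-206 + 20002) = -114 + (-206 + 20002) = -114 + 19796 = 19682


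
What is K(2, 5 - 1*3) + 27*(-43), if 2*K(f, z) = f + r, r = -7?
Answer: -2327/2 ≈ -1163.5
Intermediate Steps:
K(f, z) = -7/2 + f/2 (K(f, z) = (f - 7)/2 = (-7 + f)/2 = -7/2 + f/2)
K(2, 5 - 1*3) + 27*(-43) = (-7/2 + (½)*2) + 27*(-43) = (-7/2 + 1) - 1161 = -5/2 - 1161 = -2327/2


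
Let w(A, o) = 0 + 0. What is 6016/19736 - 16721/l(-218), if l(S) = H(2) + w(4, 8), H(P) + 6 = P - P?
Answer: 41255219/14802 ≈ 2787.1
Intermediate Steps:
H(P) = -6 (H(P) = -6 + (P - P) = -6 + 0 = -6)
w(A, o) = 0
l(S) = -6 (l(S) = -6 + 0 = -6)
6016/19736 - 16721/l(-218) = 6016/19736 - 16721/(-6) = 6016*(1/19736) - 16721*(-⅙) = 752/2467 + 16721/6 = 41255219/14802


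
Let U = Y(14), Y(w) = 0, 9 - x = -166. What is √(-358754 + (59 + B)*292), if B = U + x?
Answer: I*√290426 ≈ 538.91*I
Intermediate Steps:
x = 175 (x = 9 - 1*(-166) = 9 + 166 = 175)
U = 0
B = 175 (B = 0 + 175 = 175)
√(-358754 + (59 + B)*292) = √(-358754 + (59 + 175)*292) = √(-358754 + 234*292) = √(-358754 + 68328) = √(-290426) = I*√290426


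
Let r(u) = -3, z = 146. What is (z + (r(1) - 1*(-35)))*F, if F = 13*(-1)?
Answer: -2314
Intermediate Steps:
F = -13
(z + (r(1) - 1*(-35)))*F = (146 + (-3 - 1*(-35)))*(-13) = (146 + (-3 + 35))*(-13) = (146 + 32)*(-13) = 178*(-13) = -2314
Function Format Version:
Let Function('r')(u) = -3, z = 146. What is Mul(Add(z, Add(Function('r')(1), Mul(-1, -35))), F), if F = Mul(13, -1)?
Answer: -2314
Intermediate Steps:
F = -13
Mul(Add(z, Add(Function('r')(1), Mul(-1, -35))), F) = Mul(Add(146, Add(-3, Mul(-1, -35))), -13) = Mul(Add(146, Add(-3, 35)), -13) = Mul(Add(146, 32), -13) = Mul(178, -13) = -2314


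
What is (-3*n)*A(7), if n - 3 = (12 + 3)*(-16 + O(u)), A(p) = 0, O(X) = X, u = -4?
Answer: 0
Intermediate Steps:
n = -297 (n = 3 + (12 + 3)*(-16 - 4) = 3 + 15*(-20) = 3 - 300 = -297)
(-3*n)*A(7) = -3*(-297)*0 = 891*0 = 0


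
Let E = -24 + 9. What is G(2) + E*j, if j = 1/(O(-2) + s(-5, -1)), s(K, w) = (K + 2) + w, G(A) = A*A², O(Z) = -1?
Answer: 11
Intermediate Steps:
G(A) = A³
s(K, w) = 2 + K + w (s(K, w) = (2 + K) + w = 2 + K + w)
E = -15
j = -⅕ (j = 1/(-1 + (2 - 5 - 1)) = 1/(-1 - 4) = 1/(-5) = -⅕ ≈ -0.20000)
G(2) + E*j = 2³ - 15*(-⅕) = 8 + 3 = 11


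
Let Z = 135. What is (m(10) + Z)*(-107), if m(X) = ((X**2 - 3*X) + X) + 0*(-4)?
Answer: -23005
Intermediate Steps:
m(X) = X**2 - 2*X (m(X) = (X**2 - 2*X) + 0 = X**2 - 2*X)
(m(10) + Z)*(-107) = (10*(-2 + 10) + 135)*(-107) = (10*8 + 135)*(-107) = (80 + 135)*(-107) = 215*(-107) = -23005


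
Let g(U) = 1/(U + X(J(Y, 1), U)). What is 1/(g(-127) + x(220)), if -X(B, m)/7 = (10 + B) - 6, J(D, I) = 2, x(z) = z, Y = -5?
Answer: 169/37179 ≈ 0.0045456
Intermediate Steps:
X(B, m) = -28 - 7*B (X(B, m) = -7*((10 + B) - 6) = -7*(4 + B) = -28 - 7*B)
g(U) = 1/(-42 + U) (g(U) = 1/(U + (-28 - 7*2)) = 1/(U + (-28 - 14)) = 1/(U - 42) = 1/(-42 + U))
1/(g(-127) + x(220)) = 1/(1/(-42 - 127) + 220) = 1/(1/(-169) + 220) = 1/(-1/169 + 220) = 1/(37179/169) = 169/37179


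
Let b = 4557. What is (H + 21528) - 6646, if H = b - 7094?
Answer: 12345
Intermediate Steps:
H = -2537 (H = 4557 - 7094 = -2537)
(H + 21528) - 6646 = (-2537 + 21528) - 6646 = 18991 - 6646 = 12345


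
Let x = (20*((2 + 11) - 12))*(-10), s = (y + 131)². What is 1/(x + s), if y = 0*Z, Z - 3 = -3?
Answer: 1/16961 ≈ 5.8959e-5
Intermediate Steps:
Z = 0 (Z = 3 - 3 = 0)
y = 0 (y = 0*0 = 0)
s = 17161 (s = (0 + 131)² = 131² = 17161)
x = -200 (x = (20*(13 - 12))*(-10) = (20*1)*(-10) = 20*(-10) = -200)
1/(x + s) = 1/(-200 + 17161) = 1/16961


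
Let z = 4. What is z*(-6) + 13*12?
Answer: 132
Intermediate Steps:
z*(-6) + 13*12 = 4*(-6) + 13*12 = -24 + 156 = 132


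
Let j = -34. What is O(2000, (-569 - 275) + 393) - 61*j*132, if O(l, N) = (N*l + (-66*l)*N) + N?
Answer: 58903317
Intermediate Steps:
O(l, N) = N - 65*N*l (O(l, N) = (N*l - 66*N*l) + N = -65*N*l + N = N - 65*N*l)
O(2000, (-569 - 275) + 393) - 61*j*132 = ((-569 - 275) + 393)*(1 - 65*2000) - 61*(-34)*132 = (-844 + 393)*(1 - 130000) + 2074*132 = -451*(-129999) + 273768 = 58629549 + 273768 = 58903317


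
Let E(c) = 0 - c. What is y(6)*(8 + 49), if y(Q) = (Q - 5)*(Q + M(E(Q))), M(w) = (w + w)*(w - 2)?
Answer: 5814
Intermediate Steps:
E(c) = -c
M(w) = 2*w*(-2 + w) (M(w) = (2*w)*(-2 + w) = 2*w*(-2 + w))
y(Q) = (-5 + Q)*(Q - 2*Q*(-2 - Q)) (y(Q) = (Q - 5)*(Q + 2*(-Q)*(-2 - Q)) = (-5 + Q)*(Q - 2*Q*(-2 - Q)))
y(6)*(8 + 49) = (6*(-25 - 5*6 + 2*6²))*(8 + 49) = (6*(-25 - 30 + 2*36))*57 = (6*(-25 - 30 + 72))*57 = (6*17)*57 = 102*57 = 5814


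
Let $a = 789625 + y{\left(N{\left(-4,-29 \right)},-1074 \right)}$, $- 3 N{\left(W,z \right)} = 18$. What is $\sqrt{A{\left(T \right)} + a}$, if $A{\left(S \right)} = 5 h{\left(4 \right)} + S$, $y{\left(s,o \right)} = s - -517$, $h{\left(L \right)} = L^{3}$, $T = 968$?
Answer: $24 \sqrt{1374} \approx 889.62$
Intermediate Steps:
$N{\left(W,z \right)} = -6$ ($N{\left(W,z \right)} = \left(- \frac{1}{3}\right) 18 = -6$)
$y{\left(s,o \right)} = 517 + s$ ($y{\left(s,o \right)} = s + 517 = 517 + s$)
$a = 790136$ ($a = 789625 + \left(517 - 6\right) = 789625 + 511 = 790136$)
$A{\left(S \right)} = 320 + S$ ($A{\left(S \right)} = 5 \cdot 4^{3} + S = 5 \cdot 64 + S = 320 + S$)
$\sqrt{A{\left(T \right)} + a} = \sqrt{\left(320 + 968\right) + 790136} = \sqrt{1288 + 790136} = \sqrt{791424} = 24 \sqrt{1374}$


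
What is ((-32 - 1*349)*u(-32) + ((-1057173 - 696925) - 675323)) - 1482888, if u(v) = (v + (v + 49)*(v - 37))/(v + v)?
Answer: -250846881/64 ≈ -3.9195e+6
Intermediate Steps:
u(v) = (v + (-37 + v)*(49 + v))/(2*v) (u(v) = (v + (49 + v)*(-37 + v))/((2*v)) = (v + (-37 + v)*(49 + v))*(1/(2*v)) = (v + (-37 + v)*(49 + v))/(2*v))
((-32 - 1*349)*u(-32) + ((-1057173 - 696925) - 675323)) - 1482888 = ((-32 - 1*349)*((½)*(-1813 - 32*(13 - 32))/(-32)) + ((-1057173 - 696925) - 675323)) - 1482888 = ((-32 - 349)*((½)*(-1/32)*(-1813 - 32*(-19))) + (-1754098 - 675323)) - 1482888 = (-381*(-1)*(-1813 + 608)/(2*32) - 2429421) - 1482888 = (-381*(-1)*(-1205)/(2*32) - 2429421) - 1482888 = (-381*1205/64 - 2429421) - 1482888 = (-459105/64 - 2429421) - 1482888 = -155942049/64 - 1482888 = -250846881/64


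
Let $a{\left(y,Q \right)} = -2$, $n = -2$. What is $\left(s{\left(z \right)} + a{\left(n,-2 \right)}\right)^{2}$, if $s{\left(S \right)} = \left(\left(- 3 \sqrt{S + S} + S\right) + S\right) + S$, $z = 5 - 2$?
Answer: $103 - 42 \sqrt{6} \approx 0.12143$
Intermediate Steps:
$z = 3$
$s{\left(S \right)} = 3 S - 3 \sqrt{2} \sqrt{S}$ ($s{\left(S \right)} = \left(\left(- 3 \sqrt{2 S} + S\right) + S\right) + S = \left(\left(- 3 \sqrt{2} \sqrt{S} + S\right) + S\right) + S = \left(\left(S - 3 \sqrt{2} \sqrt{S}\right) + S\right) + S = \left(2 S - 3 \sqrt{2} \sqrt{S}\right) + S = 3 S - 3 \sqrt{2} \sqrt{S}$)
$\left(s{\left(z \right)} + a{\left(n,-2 \right)}\right)^{2} = \left(\left(3 \cdot 3 - 3 \sqrt{2} \sqrt{3}\right) - 2\right)^{2} = \left(\left(9 - 3 \sqrt{6}\right) - 2\right)^{2} = \left(7 - 3 \sqrt{6}\right)^{2}$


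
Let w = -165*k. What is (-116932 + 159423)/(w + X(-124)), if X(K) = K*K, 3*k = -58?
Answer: 42491/18566 ≈ 2.2886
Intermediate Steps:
k = -58/3 (k = (1/3)*(-58) = -58/3 ≈ -19.333)
X(K) = K**2
w = 3190 (w = -165*(-58/3) = 3190)
(-116932 + 159423)/(w + X(-124)) = (-116932 + 159423)/(3190 + (-124)**2) = 42491/(3190 + 15376) = 42491/18566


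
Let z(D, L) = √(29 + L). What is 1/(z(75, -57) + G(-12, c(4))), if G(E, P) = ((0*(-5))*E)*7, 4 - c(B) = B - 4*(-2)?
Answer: -I*√7/14 ≈ -0.18898*I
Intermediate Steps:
c(B) = -4 - B (c(B) = 4 - (B - 4*(-2)) = 4 - (B + 8) = 4 - (8 + B) = 4 + (-8 - B) = -4 - B)
G(E, P) = 0 (G(E, P) = (0*E)*7 = 0*7 = 0)
1/(z(75, -57) + G(-12, c(4))) = 1/(√(29 - 57) + 0) = 1/(√(-28) + 0) = 1/(2*I*√7 + 0) = 1/(2*I*√7) = -I*√7/14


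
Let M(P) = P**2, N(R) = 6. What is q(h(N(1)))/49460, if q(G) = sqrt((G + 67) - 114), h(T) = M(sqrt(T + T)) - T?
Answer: I*sqrt(41)/49460 ≈ 0.00012946*I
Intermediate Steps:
h(T) = T (h(T) = (sqrt(T + T))**2 - T = (sqrt(2*T))**2 - T = (sqrt(2)*sqrt(T))**2 - T = 2*T - T = T)
q(G) = sqrt(-47 + G) (q(G) = sqrt((67 + G) - 114) = sqrt(-47 + G))
q(h(N(1)))/49460 = sqrt(-47 + 6)/49460 = sqrt(-41)*(1/49460) = (I*sqrt(41))*(1/49460) = I*sqrt(41)/49460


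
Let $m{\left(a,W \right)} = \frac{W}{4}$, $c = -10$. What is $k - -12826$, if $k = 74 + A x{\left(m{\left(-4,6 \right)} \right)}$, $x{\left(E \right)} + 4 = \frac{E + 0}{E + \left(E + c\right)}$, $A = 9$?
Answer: $\frac{180069}{14} \approx 12862.0$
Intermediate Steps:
$m{\left(a,W \right)} = \frac{W}{4}$ ($m{\left(a,W \right)} = W \frac{1}{4} = \frac{W}{4}$)
$x{\left(E \right)} = -4 + \frac{E}{-10 + 2 E}$ ($x{\left(E \right)} = -4 + \frac{E + 0}{E + \left(E - 10\right)} = -4 + \frac{E}{E + \left(-10 + E\right)} = -4 + \frac{E}{-10 + 2 E}$)
$k = \frac{505}{14}$ ($k = 74 + 9 \frac{40 - 7 \cdot \frac{1}{4} \cdot 6}{2 \left(-5 + \frac{1}{4} \cdot 6\right)} = 74 + 9 \frac{40 - \frac{21}{2}}{2 \left(-5 + \frac{3}{2}\right)} = 74 + 9 \frac{40 - \frac{21}{2}}{2 \left(- \frac{7}{2}\right)} = 74 + 9 \cdot \frac{1}{2} \left(- \frac{2}{7}\right) \frac{59}{2} = 74 + 9 \left(- \frac{59}{14}\right) = 74 - \frac{531}{14} = \frac{505}{14} \approx 36.071$)
$k - -12826 = \frac{505}{14} - -12826 = \frac{505}{14} + 12826 = \frac{180069}{14}$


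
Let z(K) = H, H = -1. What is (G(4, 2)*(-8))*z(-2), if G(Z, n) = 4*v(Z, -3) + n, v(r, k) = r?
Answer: 144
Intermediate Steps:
z(K) = -1
G(Z, n) = n + 4*Z (G(Z, n) = 4*Z + n = n + 4*Z)
(G(4, 2)*(-8))*z(-2) = ((2 + 4*4)*(-8))*(-1) = ((2 + 16)*(-8))*(-1) = (18*(-8))*(-1) = -144*(-1) = 144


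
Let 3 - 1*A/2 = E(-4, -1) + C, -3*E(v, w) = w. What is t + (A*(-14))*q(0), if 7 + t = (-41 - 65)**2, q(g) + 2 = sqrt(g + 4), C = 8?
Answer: 11229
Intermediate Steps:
q(g) = -2 + sqrt(4 + g) (q(g) = -2 + sqrt(g + 4) = -2 + sqrt(4 + g))
E(v, w) = -w/3
t = 11229 (t = -7 + (-41 - 65)**2 = -7 + (-106)**2 = -7 + 11236 = 11229)
A = -32/3 (A = 6 - 2*(-1/3*(-1) + 8) = 6 - 2*(1/3 + 8) = 6 - 2*25/3 = 6 - 50/3 = -32/3 ≈ -10.667)
t + (A*(-14))*q(0) = 11229 + (-32/3*(-14))*(-2 + sqrt(4 + 0)) = 11229 + 448*(-2 + sqrt(4))/3 = 11229 + 448*(-2 + 2)/3 = 11229 + (448/3)*0 = 11229 + 0 = 11229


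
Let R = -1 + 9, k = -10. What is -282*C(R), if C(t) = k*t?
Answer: 22560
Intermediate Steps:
R = 8
C(t) = -10*t
-282*C(R) = -(-2820)*8 = -282*(-80) = 22560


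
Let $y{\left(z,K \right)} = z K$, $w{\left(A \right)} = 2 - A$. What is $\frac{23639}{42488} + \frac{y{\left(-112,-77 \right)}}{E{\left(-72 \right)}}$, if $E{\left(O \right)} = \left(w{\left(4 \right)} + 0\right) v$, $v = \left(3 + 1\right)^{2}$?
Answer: $- \frac{11426877}{42488} \approx -268.94$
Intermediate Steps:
$v = 16$ ($v = 4^{2} = 16$)
$E{\left(O \right)} = -32$ ($E{\left(O \right)} = \left(\left(2 - 4\right) + 0\right) 16 = \left(-2 + 0\right) 16 = \left(-2\right) 16 = -32$)
$y{\left(z,K \right)} = K z$
$\frac{23639}{42488} + \frac{y{\left(-112,-77 \right)}}{E{\left(-72 \right)}} = \frac{23639}{42488} + \frac{\left(-77\right) \left(-112\right)}{-32} = 23639 \cdot \frac{1}{42488} + 8624 \left(- \frac{1}{32}\right) = \frac{23639}{42488} - \frac{539}{2} = - \frac{11426877}{42488}$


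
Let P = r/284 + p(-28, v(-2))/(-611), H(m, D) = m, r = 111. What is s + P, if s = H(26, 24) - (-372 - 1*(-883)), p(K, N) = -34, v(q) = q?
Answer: -84081663/173524 ≈ -484.55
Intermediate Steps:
P = 77477/173524 (P = 111/284 - 34/(-611) = 111*(1/284) - 34*(-1/611) = 111/284 + 34/611 = 77477/173524 ≈ 0.44649)
s = -485 (s = 26 - (-372 - 1*(-883)) = 26 - (-372 + 883) = 26 - 1*511 = 26 - 511 = -485)
s + P = -485 + 77477/173524 = -84081663/173524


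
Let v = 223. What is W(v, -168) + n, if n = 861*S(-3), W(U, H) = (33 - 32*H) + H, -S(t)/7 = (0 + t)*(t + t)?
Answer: -103245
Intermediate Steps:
S(t) = -14*t**2 (S(t) = -7*(0 + t)*(t + t) = -7*t*2*t = -14*t**2)
W(U, H) = 33 - 31*H
n = -108486 (n = 861*(-14*(-3)**2) = 861*(-14*9) = 861*(-126) = -108486)
W(v, -168) + n = (33 - 31*(-168)) - 108486 = (33 + 5208) - 108486 = 5241 - 108486 = -103245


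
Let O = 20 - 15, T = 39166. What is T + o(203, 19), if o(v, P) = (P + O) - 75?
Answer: 39115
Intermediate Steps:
O = 5
o(v, P) = -70 + P (o(v, P) = (P + 5) - 75 = (5 + P) - 75 = -70 + P)
T + o(203, 19) = 39166 + (-70 + 19) = 39166 - 51 = 39115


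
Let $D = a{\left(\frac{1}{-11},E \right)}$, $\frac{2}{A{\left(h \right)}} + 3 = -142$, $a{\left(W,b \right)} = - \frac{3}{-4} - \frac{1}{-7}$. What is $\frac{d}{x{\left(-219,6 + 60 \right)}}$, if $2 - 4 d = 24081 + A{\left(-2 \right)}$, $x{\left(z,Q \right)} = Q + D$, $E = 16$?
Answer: $- \frac{24440171}{271585} \approx -89.991$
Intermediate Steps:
$a{\left(W,b \right)} = \frac{25}{28}$ ($a{\left(W,b \right)} = \left(-3\right) \left(- \frac{1}{4}\right) - - \frac{1}{7} = \frac{3}{4} + \frac{1}{7} = \frac{25}{28}$)
$A{\left(h \right)} = - \frac{2}{145}$ ($A{\left(h \right)} = \frac{2}{-3 - 142} = \frac{2}{-145} = 2 \left(- \frac{1}{145}\right) = - \frac{2}{145}$)
$D = \frac{25}{28} \approx 0.89286$
$x{\left(z,Q \right)} = \frac{25}{28} + Q$ ($x{\left(z,Q \right)} = Q + \frac{25}{28} = \frac{25}{28} + Q$)
$d = - \frac{3491453}{580}$ ($d = \frac{1}{2} - \frac{24081 - \frac{2}{145}}{4} = \frac{1}{2} - \frac{3491743}{580} = - \frac{3491453}{580} \approx -6019.8$)
$\frac{d}{x{\left(-219,6 + 60 \right)}} = - \frac{3491453}{580 \left(\frac{25}{28} + \left(6 + 60\right)\right)} = - \frac{3491453}{580 \left(\frac{25}{28} + 66\right)} = - \frac{3491453}{580 \cdot \frac{1873}{28}} = \left(- \frac{3491453}{580}\right) \frac{28}{1873} = - \frac{24440171}{271585}$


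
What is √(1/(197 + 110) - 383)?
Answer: 2*I*√9024265/307 ≈ 19.57*I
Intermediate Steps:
√(1/(197 + 110) - 383) = √(1/307 - 383) = √(-117580/307) = 2*I*√9024265/307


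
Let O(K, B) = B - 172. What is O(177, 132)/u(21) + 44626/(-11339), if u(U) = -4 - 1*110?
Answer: -2316902/646323 ≈ -3.5847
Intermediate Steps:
O(K, B) = -172 + B
u(U) = -114 (u(U) = -4 - 110 = -114)
O(177, 132)/u(21) + 44626/(-11339) = (-172 + 132)/(-114) + 44626/(-11339) = -40*(-1/114) + 44626*(-1/11339) = 20/57 - 44626/11339 = -2316902/646323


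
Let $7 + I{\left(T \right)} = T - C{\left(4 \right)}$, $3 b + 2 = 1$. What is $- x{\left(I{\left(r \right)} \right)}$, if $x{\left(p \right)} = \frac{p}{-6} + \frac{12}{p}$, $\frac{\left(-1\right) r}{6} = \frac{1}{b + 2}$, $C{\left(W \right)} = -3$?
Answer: $\frac{89}{285} \approx 0.31228$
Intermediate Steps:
$b = - \frac{1}{3}$ ($b = - \frac{2}{3} + \frac{1}{3} \cdot 1 = - \frac{2}{3} + \frac{1}{3} = - \frac{1}{3} \approx -0.33333$)
$r = - \frac{18}{5}$ ($r = - \frac{6}{- \frac{1}{3} + 2} = - \frac{6}{\frac{5}{3}} = \left(-6\right) \frac{3}{5} = - \frac{18}{5} \approx -3.6$)
$I{\left(T \right)} = -4 + T$ ($I{\left(T \right)} = -7 + \left(T - -3\right) = -7 + \left(T + 3\right) = -7 + \left(3 + T\right) = -4 + T$)
$x{\left(p \right)} = \frac{12}{p} - \frac{p}{6}$ ($x{\left(p \right)} = p \left(- \frac{1}{6}\right) + \frac{12}{p} = - \frac{p}{6} + \frac{12}{p} = \frac{12}{p} - \frac{p}{6}$)
$- x{\left(I{\left(r \right)} \right)} = - (\frac{12}{-4 - \frac{18}{5}} - \frac{-4 - \frac{18}{5}}{6}) = - (\frac{12}{- \frac{38}{5}} - - \frac{19}{15}) = - (12 \left(- \frac{5}{38}\right) + \frac{19}{15}) = - (- \frac{30}{19} + \frac{19}{15}) = \left(-1\right) \left(- \frac{89}{285}\right) = \frac{89}{285}$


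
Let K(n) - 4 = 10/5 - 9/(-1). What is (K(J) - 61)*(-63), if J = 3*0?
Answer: 2898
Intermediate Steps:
J = 0
K(n) = 15 (K(n) = 4 + (10/5 - 9/(-1)) = 4 + (10*(⅕) - 9*(-1)) = 4 + (2 + 9) = 4 + 11 = 15)
(K(J) - 61)*(-63) = (15 - 61)*(-63) = -46*(-63) = 2898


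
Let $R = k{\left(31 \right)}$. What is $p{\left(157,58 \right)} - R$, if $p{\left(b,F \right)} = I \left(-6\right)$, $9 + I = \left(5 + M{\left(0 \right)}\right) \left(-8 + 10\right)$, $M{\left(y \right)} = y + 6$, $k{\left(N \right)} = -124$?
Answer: $46$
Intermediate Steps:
$M{\left(y \right)} = 6 + y$
$R = -124$
$I = 13$ ($I = -9 + \left(5 + \left(6 + 0\right)\right) \left(-8 + 10\right) = -9 + \left(5 + 6\right) 2 = -9 + 11 \cdot 2 = -9 + 22 = 13$)
$p{\left(b,F \right)} = -78$ ($p{\left(b,F \right)} = 13 \left(-6\right) = -78$)
$p{\left(157,58 \right)} - R = -78 - -124 = -78 + 124 = 46$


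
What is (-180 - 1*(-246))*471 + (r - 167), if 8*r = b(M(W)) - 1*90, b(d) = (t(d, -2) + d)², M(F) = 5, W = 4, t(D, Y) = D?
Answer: 123681/4 ≈ 30920.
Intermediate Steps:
b(d) = 4*d² (b(d) = (d + d)² = (2*d)² = 4*d²)
r = 5/4 (r = (4*5² - 1*90)/8 = (4*25 - 90)/8 = (100 - 90)/8 = (⅛)*10 = 5/4 ≈ 1.2500)
(-180 - 1*(-246))*471 + (r - 167) = (-180 - 1*(-246))*471 + (5/4 - 167) = (-180 + 246)*471 - 663/4 = 66*471 - 663/4 = 31086 - 663/4 = 123681/4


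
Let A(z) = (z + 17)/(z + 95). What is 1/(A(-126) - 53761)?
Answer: -31/1666482 ≈ -1.8602e-5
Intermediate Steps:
A(z) = (17 + z)/(95 + z)
1/(A(-126) - 53761) = 1/((17 - 126)/(95 - 126) - 53761) = 1/(-109/(-31) - 53761) = 1/(-1/31*(-109) - 53761) = 1/(109/31 - 53761) = 1/(-1666482/31) = -31/1666482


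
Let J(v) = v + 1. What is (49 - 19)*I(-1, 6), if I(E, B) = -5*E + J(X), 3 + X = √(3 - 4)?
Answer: 90 + 30*I ≈ 90.0 + 30.0*I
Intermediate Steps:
X = -3 + I (X = -3 + √(3 - 4) = -3 + √(-1) = -3 + I ≈ -3.0 + 1.0*I)
J(v) = 1 + v
I(E, B) = -2 + I - 5*E (I(E, B) = -5*E + (1 + (-3 + I)) = -5*E + (-2 + I) = -2 + I - 5*E)
(49 - 19)*I(-1, 6) = (49 - 19)*(-2 + I - 5*(-1)) = 30*(-2 + I + 5) = 30*(3 + I) = 90 + 30*I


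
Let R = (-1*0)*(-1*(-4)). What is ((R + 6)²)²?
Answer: 1296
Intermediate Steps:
R = 0 (R = 0*4 = 0)
((R + 6)²)² = ((0 + 6)²)² = (6²)² = 36² = 1296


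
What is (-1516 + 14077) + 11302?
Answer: 23863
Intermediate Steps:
(-1516 + 14077) + 11302 = 12561 + 11302 = 23863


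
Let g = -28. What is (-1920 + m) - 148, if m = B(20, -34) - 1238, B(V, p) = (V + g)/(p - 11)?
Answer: -148762/45 ≈ -3305.8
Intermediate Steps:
B(V, p) = (-28 + V)/(-11 + p) (B(V, p) = (V - 28)/(p - 11) = (-28 + V)/(-11 + p))
m = -55702/45 (m = (-28 + 20)/(-11 - 34) - 1238 = -8/(-45) - 1238 = -1/45*(-8) - 1238 = 8/45 - 1238 = -55702/45 ≈ -1237.8)
(-1920 + m) - 148 = (-1920 - 55702/45) - 148 = -142102/45 - 148 = -148762/45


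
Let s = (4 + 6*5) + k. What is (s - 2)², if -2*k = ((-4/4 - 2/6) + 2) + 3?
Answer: 32761/36 ≈ 910.03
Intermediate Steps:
k = -11/6 (k = -(((-4/4 - 2/6) + 2) + 3)/2 = -(((-4*¼ - 2*⅙) + 2) + 3)/2 = -(((-1 - ⅓) + 2) + 3)/2 = -((-4/3 + 2) + 3)/2 = -(⅔ + 3)/2 = -½*11/3 = -11/6 ≈ -1.8333)
s = 193/6 (s = (4 + 6*5) - 11/6 = (4 + 30) - 11/6 = 34 - 11/6 = 193/6 ≈ 32.167)
(s - 2)² = (193/6 - 2)² = (181/6)² = 32761/36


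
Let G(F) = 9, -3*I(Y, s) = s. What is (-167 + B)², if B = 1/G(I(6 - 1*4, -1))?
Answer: 2256004/81 ≈ 27852.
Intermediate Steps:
I(Y, s) = -s/3
B = ⅑ (B = 1/9 = ⅑ ≈ 0.11111)
(-167 + B)² = (-167 + ⅑)² = (-1502/9)² = 2256004/81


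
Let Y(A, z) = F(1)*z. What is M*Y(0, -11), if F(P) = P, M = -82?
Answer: 902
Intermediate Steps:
Y(A, z) = z (Y(A, z) = 1*z = z)
M*Y(0, -11) = -82*(-11) = 902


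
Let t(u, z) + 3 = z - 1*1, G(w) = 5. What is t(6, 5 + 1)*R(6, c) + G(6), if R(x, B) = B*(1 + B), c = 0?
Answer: 5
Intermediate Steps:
t(u, z) = -4 + z (t(u, z) = -3 + (z - 1*1) = -3 + (z - 1) = -3 + (-1 + z) = -4 + z)
t(6, 5 + 1)*R(6, c) + G(6) = (-4 + (5 + 1))*(0*(1 + 0)) + 5 = (-4 + 6)*(0*1) + 5 = 2*0 + 5 = 0 + 5 = 5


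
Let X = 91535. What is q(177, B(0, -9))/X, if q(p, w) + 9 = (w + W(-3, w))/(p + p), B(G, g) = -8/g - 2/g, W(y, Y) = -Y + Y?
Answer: -14332/145815255 ≈ -9.8289e-5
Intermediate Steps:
W(y, Y) = 0
B(G, g) = -10/g
q(p, w) = -9 + w/(2*p) (q(p, w) = -9 + (w + 0)/(p + p) = -9 + w/((2*p)) = -9 + w*(1/(2*p)) = -9 + w/(2*p))
q(177, B(0, -9))/X = (-9 + (½)*(-10/(-9))/177)/91535 = (-9 + (½)*(-10*(-⅑))*(1/177))*(1/91535) = (-9 + (½)*(10/9)*(1/177))*(1/91535) = (-9 + 5/1593)*(1/91535) = -14332/1593*1/91535 = -14332/145815255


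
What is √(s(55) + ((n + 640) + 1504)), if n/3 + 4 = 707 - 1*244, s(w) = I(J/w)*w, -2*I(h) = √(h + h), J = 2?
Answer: √(3521 - √55) ≈ 59.276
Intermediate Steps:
I(h) = -√2*√h/2 (I(h) = -√(h + h)/2 = -√2*√h/2)
s(w) = -w*√(1/w) (s(w) = (-√2*√(2/w)/2)*w = (-√2*√2*√(1/w)/2)*w = (-√(1/w))*w = -w*√(1/w))
n = 1377 (n = -12 + 3*(707 - 1*244) = -12 + 3*(707 - 244) = -12 + 3*463 = -12 + 1389 = 1377)
√(s(55) + ((n + 640) + 1504)) = √(-1*55*√(1/55) + ((1377 + 640) + 1504)) = √(-1*55*√(1/55) + (2017 + 1504)) = √(-1*55*√55/55 + 3521) = √(-√55 + 3521) = √(3521 - √55)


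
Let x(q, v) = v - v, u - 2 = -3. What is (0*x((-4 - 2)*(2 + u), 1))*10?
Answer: 0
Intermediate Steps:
u = -1 (u = 2 - 3 = -1)
x(q, v) = 0
(0*x((-4 - 2)*(2 + u), 1))*10 = (0*0)*10 = 0*10 = 0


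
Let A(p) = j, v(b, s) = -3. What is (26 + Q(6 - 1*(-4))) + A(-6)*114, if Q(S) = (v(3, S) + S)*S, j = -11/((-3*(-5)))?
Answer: 62/5 ≈ 12.400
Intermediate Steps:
j = -11/15 ≈ -0.73333
A(p) = -11/15
Q(S) = S*(-3 + S) (Q(S) = (-3 + S)*S = S*(-3 + S))
(26 + Q(6 - 1*(-4))) + A(-6)*114 = (26 + (6 - 1*(-4))*(-3 + (6 - 1*(-4)))) - 11/15*114 = (26 + (6 + 4)*(-3 + (6 + 4))) - 418/5 = (26 + 10*(-3 + 10)) - 418/5 = (26 + 10*7) - 418/5 = (26 + 70) - 418/5 = 96 - 418/5 = 62/5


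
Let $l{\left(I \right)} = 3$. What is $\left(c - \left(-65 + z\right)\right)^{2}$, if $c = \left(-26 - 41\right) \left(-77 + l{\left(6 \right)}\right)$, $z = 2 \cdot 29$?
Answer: $24651225$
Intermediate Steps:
$z = 58$
$c = 4958$ ($c = \left(-26 - 41\right) \left(-77 + 3\right) = \left(-67\right) \left(-74\right) = 4958$)
$\left(c - \left(-65 + z\right)\right)^{2} = \left(4958 + \left(\left(37 + 28\right) - 58\right)\right)^{2} = \left(4958 + \left(65 - 58\right)\right)^{2} = \left(4958 + 7\right)^{2} = 4965^{2} = 24651225$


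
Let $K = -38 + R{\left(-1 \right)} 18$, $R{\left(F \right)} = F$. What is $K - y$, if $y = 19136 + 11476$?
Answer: $-30668$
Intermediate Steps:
$y = 30612$
$K = -56$ ($K = -38 - 18 = -56$)
$K - y = -56 - 30612 = -30668$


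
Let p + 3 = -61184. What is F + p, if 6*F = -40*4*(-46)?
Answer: -179881/3 ≈ -59960.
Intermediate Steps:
p = -61187 (p = -3 - 61184 = -61187)
F = 3680/3 (F = (-40*4*(-46))/6 = (-160*(-46))/6 = (⅙)*7360 = 3680/3 ≈ 1226.7)
F + p = 3680/3 - 61187 = -179881/3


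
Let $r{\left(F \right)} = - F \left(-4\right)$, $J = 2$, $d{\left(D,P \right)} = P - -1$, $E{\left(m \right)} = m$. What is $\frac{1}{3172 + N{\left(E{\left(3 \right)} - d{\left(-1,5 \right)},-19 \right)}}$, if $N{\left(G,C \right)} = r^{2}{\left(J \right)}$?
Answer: $\frac{1}{3236} \approx 0.00030902$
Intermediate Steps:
$d{\left(D,P \right)} = 1 + P$ ($d{\left(D,P \right)} = P + 1 = 1 + P$)
$r{\left(F \right)} = 4 F$
$N{\left(G,C \right)} = 64$ ($N{\left(G,C \right)} = \left(4 \cdot 2\right)^{2} = 8^{2} = 64$)
$\frac{1}{3172 + N{\left(E{\left(3 \right)} - d{\left(-1,5 \right)},-19 \right)}} = \frac{1}{3172 + 64} = \frac{1}{3236}$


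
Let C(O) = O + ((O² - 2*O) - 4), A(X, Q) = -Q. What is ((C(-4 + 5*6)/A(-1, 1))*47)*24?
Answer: -728688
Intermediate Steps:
C(O) = -4 + O² - O (C(O) = O + (-4 + O² - 2*O) = -4 + O² - O)
((C(-4 + 5*6)/A(-1, 1))*47)*24 = (((-4 + (-4 + 5*6)² - (-4 + 5*6))/((-1*1)))*47)*24 = (((-4 + (-4 + 30)² - (-4 + 30))/(-1))*47)*24 = (((-4 + 26² - 1*26)*(-1))*47)*24 = (((-4 + 676 - 26)*(-1))*47)*24 = ((646*(-1))*47)*24 = -646*47*24 = -30362*24 = -728688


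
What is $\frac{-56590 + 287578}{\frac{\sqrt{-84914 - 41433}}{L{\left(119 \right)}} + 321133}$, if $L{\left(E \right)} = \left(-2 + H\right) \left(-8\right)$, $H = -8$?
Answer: $\frac{158246121395200}{220002994578649} - \frac{6159680 i \sqrt{126347}}{220002994578649} \approx 0.71929 - 9.952 \cdot 10^{-6} i$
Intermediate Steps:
$L{\left(E \right)} = 80$ ($L{\left(E \right)} = \left(-2 - 8\right) \left(-8\right) = \left(-10\right) \left(-8\right) = 80$)
$\frac{-56590 + 287578}{\frac{\sqrt{-84914 - 41433}}{L{\left(119 \right)}} + 321133} = \frac{-56590 + 287578}{\frac{\sqrt{-84914 - 41433}}{80} + 321133} = \frac{230988}{\sqrt{-126347} \cdot \frac{1}{80} + 321133} = \frac{230988}{i \sqrt{126347} \cdot \frac{1}{80} + 321133} = \frac{230988}{\frac{i \sqrt{126347}}{80} + 321133} = \frac{230988}{321133 + \frac{i \sqrt{126347}}{80}}$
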